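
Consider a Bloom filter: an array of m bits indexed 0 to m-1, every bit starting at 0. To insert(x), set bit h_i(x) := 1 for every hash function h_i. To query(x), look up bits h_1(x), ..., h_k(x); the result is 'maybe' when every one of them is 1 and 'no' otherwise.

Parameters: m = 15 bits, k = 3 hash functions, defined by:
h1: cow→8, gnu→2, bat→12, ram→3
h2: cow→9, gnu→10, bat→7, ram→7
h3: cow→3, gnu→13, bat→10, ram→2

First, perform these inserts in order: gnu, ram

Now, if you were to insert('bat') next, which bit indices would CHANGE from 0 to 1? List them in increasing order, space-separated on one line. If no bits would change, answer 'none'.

Start: bits=000000000000000
After insert 'gnu': sets bits 2 10 13 -> bits=001000000010010
After insert 'ram': sets bits 2 3 7 -> bits=001100010010010
insert 'bat' would touch bits 7 10 12; currently bit7=1, bit10=1, bit12=0
Bits that are 0 among those (would change 0->1): 12

Answer: 12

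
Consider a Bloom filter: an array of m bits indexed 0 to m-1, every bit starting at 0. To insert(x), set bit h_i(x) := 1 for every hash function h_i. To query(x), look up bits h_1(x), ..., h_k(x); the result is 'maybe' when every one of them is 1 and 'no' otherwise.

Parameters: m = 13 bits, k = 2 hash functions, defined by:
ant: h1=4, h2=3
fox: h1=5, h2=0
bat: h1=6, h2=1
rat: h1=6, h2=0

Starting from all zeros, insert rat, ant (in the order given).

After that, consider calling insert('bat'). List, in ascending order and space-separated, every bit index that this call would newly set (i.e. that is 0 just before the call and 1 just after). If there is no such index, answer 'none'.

Start: bits=0000000000000
After insert 'rat': sets bits 0 6 -> bits=1000001000000
After insert 'ant': sets bits 3 4 -> bits=1001101000000
insert 'bat' would touch bits 1 6; currently bit1=0, bit6=1
Bits that are 0 among those (would change 0->1): 1

Answer: 1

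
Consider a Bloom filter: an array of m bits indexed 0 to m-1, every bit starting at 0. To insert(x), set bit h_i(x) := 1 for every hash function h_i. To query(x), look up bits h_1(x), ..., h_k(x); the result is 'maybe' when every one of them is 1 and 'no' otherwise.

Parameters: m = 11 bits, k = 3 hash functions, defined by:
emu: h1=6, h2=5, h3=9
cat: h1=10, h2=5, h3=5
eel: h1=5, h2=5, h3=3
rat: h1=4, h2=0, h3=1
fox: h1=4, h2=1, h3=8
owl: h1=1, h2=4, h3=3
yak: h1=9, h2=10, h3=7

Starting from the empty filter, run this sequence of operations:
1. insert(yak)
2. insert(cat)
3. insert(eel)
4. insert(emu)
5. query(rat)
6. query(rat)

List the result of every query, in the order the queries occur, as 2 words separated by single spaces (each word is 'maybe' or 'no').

Start: bits=00000000000
Op 1: insert yak -> sets bits 7 9 10 -> bits=00000001011
Op 2: insert cat -> sets bits 5 10 -> bits=00000101011
Op 3: insert eel -> sets bits 3 5 -> bits=00010101011
Op 4: insert emu -> sets bits 5 6 9 -> bits=00010111011
Op 5: query rat -> checks bit0=0, bit1=0, bit4=0 (has a 0) -> no
Op 6: query rat -> checks bit0=0, bit1=0, bit4=0 (has a 0) -> no
Query results in order: no no

Answer: no no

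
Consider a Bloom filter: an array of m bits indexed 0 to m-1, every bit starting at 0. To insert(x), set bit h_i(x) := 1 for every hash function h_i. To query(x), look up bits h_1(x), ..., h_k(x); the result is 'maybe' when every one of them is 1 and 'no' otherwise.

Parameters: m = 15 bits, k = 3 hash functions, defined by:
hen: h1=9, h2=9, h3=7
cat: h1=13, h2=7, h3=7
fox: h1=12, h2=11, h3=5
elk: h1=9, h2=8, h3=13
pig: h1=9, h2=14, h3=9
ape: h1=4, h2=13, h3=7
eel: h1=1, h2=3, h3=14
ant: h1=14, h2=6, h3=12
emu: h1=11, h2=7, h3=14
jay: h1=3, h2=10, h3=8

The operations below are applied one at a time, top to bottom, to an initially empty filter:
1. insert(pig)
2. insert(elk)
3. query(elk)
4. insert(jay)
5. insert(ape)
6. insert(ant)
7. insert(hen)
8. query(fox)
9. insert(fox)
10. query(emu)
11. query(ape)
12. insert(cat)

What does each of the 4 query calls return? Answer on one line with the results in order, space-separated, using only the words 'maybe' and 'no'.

Answer: maybe no maybe maybe

Derivation:
Start: bits=000000000000000
Op 1: insert pig -> sets bits 9 14 -> bits=000000000100001
Op 2: insert elk -> sets bits 8 9 13 -> bits=000000001100011
Op 3: query elk -> checks bit8=1, bit9=1, bit13=1 (all 1) -> maybe
Op 4: insert jay -> sets bits 3 8 10 -> bits=000100001110011
Op 5: insert ape -> sets bits 4 7 13 -> bits=000110011110011
Op 6: insert ant -> sets bits 6 12 14 -> bits=000110111110111
Op 7: insert hen -> sets bits 7 9 -> bits=000110111110111
Op 8: query fox -> checks bit5=0, bit11=0, bit12=1 (has a 0) -> no
Op 9: insert fox -> sets bits 5 11 12 -> bits=000111111111111
Op 10: query emu -> checks bit7=1, bit11=1, bit14=1 (all 1) -> maybe
Op 11: query ape -> checks bit4=1, bit7=1, bit13=1 (all 1) -> maybe
Op 12: insert cat -> sets bits 7 13 -> bits=000111111111111
Query results in order: maybe no maybe maybe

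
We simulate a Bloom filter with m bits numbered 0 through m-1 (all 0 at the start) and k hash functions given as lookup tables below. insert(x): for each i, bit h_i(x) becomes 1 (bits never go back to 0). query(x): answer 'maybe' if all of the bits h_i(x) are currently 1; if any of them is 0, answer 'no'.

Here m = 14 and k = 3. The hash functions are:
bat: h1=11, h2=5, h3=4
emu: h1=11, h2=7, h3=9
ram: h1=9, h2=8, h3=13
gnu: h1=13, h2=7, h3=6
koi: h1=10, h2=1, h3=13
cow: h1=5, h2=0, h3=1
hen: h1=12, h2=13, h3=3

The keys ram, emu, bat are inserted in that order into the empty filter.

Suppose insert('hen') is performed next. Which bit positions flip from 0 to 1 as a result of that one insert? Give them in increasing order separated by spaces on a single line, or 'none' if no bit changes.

Answer: 3 12

Derivation:
Start: bits=00000000000000
After insert 'ram': sets bits 8 9 13 -> bits=00000000110001
After insert 'emu': sets bits 7 9 11 -> bits=00000001110101
After insert 'bat': sets bits 4 5 11 -> bits=00001101110101
insert 'hen' would touch bits 3 12 13; currently bit3=0, bit12=0, bit13=1
Bits that are 0 among those (would change 0->1): 3 12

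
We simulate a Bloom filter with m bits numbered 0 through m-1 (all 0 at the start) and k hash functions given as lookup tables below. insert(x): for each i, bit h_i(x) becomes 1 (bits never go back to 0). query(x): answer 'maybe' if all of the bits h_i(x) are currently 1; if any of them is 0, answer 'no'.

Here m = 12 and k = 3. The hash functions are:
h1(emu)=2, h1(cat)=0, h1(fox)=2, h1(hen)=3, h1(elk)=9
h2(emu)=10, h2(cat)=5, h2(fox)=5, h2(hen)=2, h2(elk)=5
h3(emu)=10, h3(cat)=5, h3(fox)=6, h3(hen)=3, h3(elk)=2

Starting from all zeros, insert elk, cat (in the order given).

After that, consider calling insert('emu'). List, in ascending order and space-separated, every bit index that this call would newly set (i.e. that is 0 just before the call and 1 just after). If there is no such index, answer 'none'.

Start: bits=000000000000
After insert 'elk': sets bits 2 5 9 -> bits=001001000100
After insert 'cat': sets bits 0 5 -> bits=101001000100
insert 'emu' would touch bits 2 10; currently bit2=1, bit10=0
Bits that are 0 among those (would change 0->1): 10

Answer: 10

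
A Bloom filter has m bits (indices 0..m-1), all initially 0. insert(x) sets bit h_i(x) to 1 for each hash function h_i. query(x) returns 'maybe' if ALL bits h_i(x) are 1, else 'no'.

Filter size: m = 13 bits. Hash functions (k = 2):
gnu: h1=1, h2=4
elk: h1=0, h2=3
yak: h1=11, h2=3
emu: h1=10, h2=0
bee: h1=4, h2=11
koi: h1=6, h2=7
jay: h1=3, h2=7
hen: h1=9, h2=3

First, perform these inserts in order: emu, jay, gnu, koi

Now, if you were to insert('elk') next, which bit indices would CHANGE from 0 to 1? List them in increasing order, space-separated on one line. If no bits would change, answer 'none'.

Answer: none

Derivation:
Start: bits=0000000000000
After insert 'emu': sets bits 0 10 -> bits=1000000000100
After insert 'jay': sets bits 3 7 -> bits=1001000100100
After insert 'gnu': sets bits 1 4 -> bits=1101100100100
After insert 'koi': sets bits 6 7 -> bits=1101101100100
insert 'elk' would touch bits 0 3; currently bit0=1, bit3=1
Bits that are 0 among those (would change 0->1): none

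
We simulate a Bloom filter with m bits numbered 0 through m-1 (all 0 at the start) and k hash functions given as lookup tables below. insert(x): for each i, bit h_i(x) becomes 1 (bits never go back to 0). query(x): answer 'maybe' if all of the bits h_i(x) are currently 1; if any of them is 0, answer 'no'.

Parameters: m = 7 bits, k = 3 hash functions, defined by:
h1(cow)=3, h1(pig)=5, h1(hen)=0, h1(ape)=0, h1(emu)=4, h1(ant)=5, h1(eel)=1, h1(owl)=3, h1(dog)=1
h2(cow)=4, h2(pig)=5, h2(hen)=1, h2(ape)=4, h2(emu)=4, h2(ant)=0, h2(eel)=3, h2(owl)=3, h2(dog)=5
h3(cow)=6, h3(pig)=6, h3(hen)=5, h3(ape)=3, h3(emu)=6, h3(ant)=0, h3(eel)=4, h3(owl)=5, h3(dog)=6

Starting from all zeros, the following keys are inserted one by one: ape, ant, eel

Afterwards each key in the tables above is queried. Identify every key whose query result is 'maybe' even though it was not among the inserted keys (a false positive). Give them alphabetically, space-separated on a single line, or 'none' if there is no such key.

Answer: hen owl

Derivation:
Start: bits=0000000
After insert 'ape': sets bits 0 3 4 -> bits=1001100
After insert 'ant': sets bits 0 5 -> bits=1001110
After insert 'eel': sets bits 1 3 4 -> bits=1101110
Not inserted: cow dog emu hen owl pig — query each against bits=1101110:
query cow: checks bit3=1, bit4=1, bit6=0 (has a 0) -> no => not a false positive
query dog: checks bit1=1, bit5=1, bit6=0 (has a 0) -> no => not a false positive
query emu: checks bit4=1, bit6=0 (has a 0) -> no => not a false positive
query hen: checks bit0=1, bit1=1, bit5=1 (all 1) -> maybe => FALSE POSITIVE
query owl: checks bit3=1, bit5=1 (all 1) -> maybe => FALSE POSITIVE
query pig: checks bit5=1, bit6=0 (has a 0) -> no => not a false positive
False positives (alphabetical): hen owl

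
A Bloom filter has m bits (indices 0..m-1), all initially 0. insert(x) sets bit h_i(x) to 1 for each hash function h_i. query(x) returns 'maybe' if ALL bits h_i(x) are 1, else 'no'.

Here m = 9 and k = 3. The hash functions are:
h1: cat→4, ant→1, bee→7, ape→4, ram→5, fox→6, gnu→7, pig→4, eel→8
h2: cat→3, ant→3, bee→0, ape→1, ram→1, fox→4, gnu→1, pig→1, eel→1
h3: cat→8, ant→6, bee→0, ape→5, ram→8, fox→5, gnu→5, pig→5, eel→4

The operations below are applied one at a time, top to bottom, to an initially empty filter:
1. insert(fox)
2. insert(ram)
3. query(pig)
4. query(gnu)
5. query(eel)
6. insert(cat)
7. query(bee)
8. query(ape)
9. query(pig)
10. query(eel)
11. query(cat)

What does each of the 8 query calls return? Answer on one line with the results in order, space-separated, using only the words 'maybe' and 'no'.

Answer: maybe no maybe no maybe maybe maybe maybe

Derivation:
Start: bits=000000000
Op 1: insert fox -> sets bits 4 5 6 -> bits=000011100
Op 2: insert ram -> sets bits 1 5 8 -> bits=010011101
Op 3: query pig -> checks bit1=1, bit4=1, bit5=1 (all 1) -> maybe
Op 4: query gnu -> checks bit1=1, bit5=1, bit7=0 (has a 0) -> no
Op 5: query eel -> checks bit1=1, bit4=1, bit8=1 (all 1) -> maybe
Op 6: insert cat -> sets bits 3 4 8 -> bits=010111101
Op 7: query bee -> checks bit0=0, bit7=0 (has a 0) -> no
Op 8: query ape -> checks bit1=1, bit4=1, bit5=1 (all 1) -> maybe
Op 9: query pig -> checks bit1=1, bit4=1, bit5=1 (all 1) -> maybe
Op 10: query eel -> checks bit1=1, bit4=1, bit8=1 (all 1) -> maybe
Op 11: query cat -> checks bit3=1, bit4=1, bit8=1 (all 1) -> maybe
Query results in order: maybe no maybe no maybe maybe maybe maybe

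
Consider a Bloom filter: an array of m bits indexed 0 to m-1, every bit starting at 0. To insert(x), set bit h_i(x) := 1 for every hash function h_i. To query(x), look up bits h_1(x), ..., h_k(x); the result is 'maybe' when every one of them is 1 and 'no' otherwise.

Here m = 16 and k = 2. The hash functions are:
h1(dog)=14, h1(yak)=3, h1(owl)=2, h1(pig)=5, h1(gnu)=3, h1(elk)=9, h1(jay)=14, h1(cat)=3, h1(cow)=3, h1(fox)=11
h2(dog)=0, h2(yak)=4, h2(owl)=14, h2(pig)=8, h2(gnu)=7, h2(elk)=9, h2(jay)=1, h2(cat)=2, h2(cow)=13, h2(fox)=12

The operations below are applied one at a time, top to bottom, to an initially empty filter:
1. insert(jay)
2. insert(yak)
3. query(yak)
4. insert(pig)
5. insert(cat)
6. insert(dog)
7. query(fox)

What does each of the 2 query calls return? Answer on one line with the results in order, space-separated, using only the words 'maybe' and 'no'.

Answer: maybe no

Derivation:
Start: bits=0000000000000000
Op 1: insert jay -> sets bits 1 14 -> bits=0100000000000010
Op 2: insert yak -> sets bits 3 4 -> bits=0101100000000010
Op 3: query yak -> checks bit3=1, bit4=1 (all 1) -> maybe
Op 4: insert pig -> sets bits 5 8 -> bits=0101110010000010
Op 5: insert cat -> sets bits 2 3 -> bits=0111110010000010
Op 6: insert dog -> sets bits 0 14 -> bits=1111110010000010
Op 7: query fox -> checks bit11=0, bit12=0 (has a 0) -> no
Query results in order: maybe no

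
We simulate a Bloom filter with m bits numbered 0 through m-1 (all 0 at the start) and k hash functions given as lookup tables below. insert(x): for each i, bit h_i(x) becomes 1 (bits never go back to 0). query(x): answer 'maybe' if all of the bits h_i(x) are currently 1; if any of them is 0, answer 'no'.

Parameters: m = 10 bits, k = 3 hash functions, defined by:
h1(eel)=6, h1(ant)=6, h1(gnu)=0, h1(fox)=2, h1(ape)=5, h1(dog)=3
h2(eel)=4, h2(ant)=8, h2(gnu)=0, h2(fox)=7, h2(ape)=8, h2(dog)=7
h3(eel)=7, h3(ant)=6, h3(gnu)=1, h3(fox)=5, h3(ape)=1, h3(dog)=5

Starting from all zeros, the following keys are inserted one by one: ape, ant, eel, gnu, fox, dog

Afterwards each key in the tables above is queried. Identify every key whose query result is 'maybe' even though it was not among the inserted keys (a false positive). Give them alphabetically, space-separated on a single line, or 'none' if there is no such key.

Answer: none

Derivation:
Start: bits=0000000000
After insert 'ape': sets bits 1 5 8 -> bits=0100010010
After insert 'ant': sets bits 6 8 -> bits=0100011010
After insert 'eel': sets bits 4 6 7 -> bits=0100111110
After insert 'gnu': sets bits 0 1 -> bits=1100111110
After insert 'fox': sets bits 2 5 7 -> bits=1110111110
After insert 'dog': sets bits 3 5 7 -> bits=1111111110
Not inserted: (none) — query each against bits=1111111110:
False positives (alphabetical): none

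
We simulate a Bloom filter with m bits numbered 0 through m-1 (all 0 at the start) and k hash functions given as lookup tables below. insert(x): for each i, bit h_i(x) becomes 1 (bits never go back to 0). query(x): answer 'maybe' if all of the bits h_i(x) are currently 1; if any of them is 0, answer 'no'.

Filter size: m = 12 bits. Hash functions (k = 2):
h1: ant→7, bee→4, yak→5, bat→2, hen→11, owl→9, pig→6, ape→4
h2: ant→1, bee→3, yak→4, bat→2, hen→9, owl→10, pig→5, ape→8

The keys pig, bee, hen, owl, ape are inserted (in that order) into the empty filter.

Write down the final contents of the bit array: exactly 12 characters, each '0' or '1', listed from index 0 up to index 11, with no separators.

Answer: 000111101111

Derivation:
Start: bits=000000000000
After insert 'pig': sets bits 5 6 -> bits=000001100000
After insert 'bee': sets bits 3 4 -> bits=000111100000
After insert 'hen': sets bits 9 11 -> bits=000111100101
After insert 'owl': sets bits 9 10 -> bits=000111100111
After insert 'ape': sets bits 4 8 -> bits=000111101111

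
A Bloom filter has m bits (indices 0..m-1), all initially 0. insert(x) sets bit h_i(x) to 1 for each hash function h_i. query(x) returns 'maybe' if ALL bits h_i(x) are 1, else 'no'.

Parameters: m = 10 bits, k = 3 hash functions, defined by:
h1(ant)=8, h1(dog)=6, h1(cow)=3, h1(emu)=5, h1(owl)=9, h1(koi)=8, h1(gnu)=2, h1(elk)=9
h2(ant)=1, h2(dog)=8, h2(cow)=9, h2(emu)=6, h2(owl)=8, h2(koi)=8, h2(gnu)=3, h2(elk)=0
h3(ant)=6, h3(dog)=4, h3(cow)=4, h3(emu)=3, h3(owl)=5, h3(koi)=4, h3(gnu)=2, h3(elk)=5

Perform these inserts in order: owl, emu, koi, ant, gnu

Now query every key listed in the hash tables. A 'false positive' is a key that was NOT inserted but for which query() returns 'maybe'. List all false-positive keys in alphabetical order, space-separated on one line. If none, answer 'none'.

Answer: cow dog

Derivation:
Start: bits=0000000000
After insert 'owl': sets bits 5 8 9 -> bits=0000010011
After insert 'emu': sets bits 3 5 6 -> bits=0001011011
After insert 'koi': sets bits 4 8 -> bits=0001111011
After insert 'ant': sets bits 1 6 8 -> bits=0101111011
After insert 'gnu': sets bits 2 3 -> bits=0111111011
Not inserted: cow dog elk — query each against bits=0111111011:
query cow: checks bit3=1, bit4=1, bit9=1 (all 1) -> maybe => FALSE POSITIVE
query dog: checks bit4=1, bit6=1, bit8=1 (all 1) -> maybe => FALSE POSITIVE
query elk: checks bit0=0, bit5=1, bit9=1 (has a 0) -> no => not a false positive
False positives (alphabetical): cow dog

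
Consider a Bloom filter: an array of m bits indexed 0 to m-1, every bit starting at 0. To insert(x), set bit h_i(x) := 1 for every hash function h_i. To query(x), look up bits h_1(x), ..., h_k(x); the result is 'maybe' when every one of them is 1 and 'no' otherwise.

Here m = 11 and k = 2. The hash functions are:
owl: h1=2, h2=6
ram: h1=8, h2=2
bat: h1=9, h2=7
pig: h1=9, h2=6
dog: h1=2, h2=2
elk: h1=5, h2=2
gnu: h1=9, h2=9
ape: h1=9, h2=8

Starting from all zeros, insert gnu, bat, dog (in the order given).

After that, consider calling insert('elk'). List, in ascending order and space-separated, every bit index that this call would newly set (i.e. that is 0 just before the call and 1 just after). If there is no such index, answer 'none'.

Start: bits=00000000000
After insert 'gnu': sets bits 9 -> bits=00000000010
After insert 'bat': sets bits 7 9 -> bits=00000001010
After insert 'dog': sets bits 2 -> bits=00100001010
insert 'elk' would touch bits 2 5; currently bit2=1, bit5=0
Bits that are 0 among those (would change 0->1): 5

Answer: 5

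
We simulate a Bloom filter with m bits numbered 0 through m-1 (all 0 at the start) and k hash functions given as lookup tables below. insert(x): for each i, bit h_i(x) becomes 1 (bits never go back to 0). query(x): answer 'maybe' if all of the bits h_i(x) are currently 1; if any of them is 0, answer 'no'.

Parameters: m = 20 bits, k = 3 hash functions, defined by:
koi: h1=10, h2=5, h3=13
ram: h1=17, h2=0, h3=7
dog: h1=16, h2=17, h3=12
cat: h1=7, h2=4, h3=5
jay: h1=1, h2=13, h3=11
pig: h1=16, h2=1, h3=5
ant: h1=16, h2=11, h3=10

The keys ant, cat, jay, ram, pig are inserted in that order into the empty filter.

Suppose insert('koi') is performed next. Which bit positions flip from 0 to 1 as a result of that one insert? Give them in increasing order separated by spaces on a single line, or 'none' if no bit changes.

Answer: none

Derivation:
Start: bits=00000000000000000000
After insert 'ant': sets bits 10 11 16 -> bits=00000000001100001000
After insert 'cat': sets bits 4 5 7 -> bits=00001101001100001000
After insert 'jay': sets bits 1 11 13 -> bits=01001101001101001000
After insert 'ram': sets bits 0 7 17 -> bits=11001101001101001100
After insert 'pig': sets bits 1 5 16 -> bits=11001101001101001100
insert 'koi' would touch bits 5 10 13; currently bit5=1, bit10=1, bit13=1
Bits that are 0 among those (would change 0->1): none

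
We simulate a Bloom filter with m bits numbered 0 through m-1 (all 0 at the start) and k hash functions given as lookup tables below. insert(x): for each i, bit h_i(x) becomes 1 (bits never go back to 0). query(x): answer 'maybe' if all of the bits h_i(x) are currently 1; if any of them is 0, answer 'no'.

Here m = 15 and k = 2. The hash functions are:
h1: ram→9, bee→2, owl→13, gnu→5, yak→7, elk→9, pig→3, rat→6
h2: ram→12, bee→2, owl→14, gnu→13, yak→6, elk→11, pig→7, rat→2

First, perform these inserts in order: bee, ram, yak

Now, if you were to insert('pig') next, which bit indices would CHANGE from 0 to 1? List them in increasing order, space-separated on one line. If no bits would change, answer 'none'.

Start: bits=000000000000000
After insert 'bee': sets bits 2 -> bits=001000000000000
After insert 'ram': sets bits 9 12 -> bits=001000000100100
After insert 'yak': sets bits 6 7 -> bits=001000110100100
insert 'pig' would touch bits 3 7; currently bit3=0, bit7=1
Bits that are 0 among those (would change 0->1): 3

Answer: 3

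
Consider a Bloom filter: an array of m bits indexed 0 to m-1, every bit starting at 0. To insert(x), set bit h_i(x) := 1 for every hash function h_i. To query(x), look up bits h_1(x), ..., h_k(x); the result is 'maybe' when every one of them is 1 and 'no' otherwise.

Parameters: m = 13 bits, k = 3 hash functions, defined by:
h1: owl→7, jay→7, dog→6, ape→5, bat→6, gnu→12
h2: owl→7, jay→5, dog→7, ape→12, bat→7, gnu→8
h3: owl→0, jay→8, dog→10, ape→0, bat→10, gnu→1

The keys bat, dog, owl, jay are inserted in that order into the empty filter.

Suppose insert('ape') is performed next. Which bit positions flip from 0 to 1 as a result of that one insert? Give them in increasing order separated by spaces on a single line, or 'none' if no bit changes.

Start: bits=0000000000000
After insert 'bat': sets bits 6 7 10 -> bits=0000001100100
After insert 'dog': sets bits 6 7 10 -> bits=0000001100100
After insert 'owl': sets bits 0 7 -> bits=1000001100100
After insert 'jay': sets bits 5 7 8 -> bits=1000011110100
insert 'ape' would touch bits 0 5 12; currently bit0=1, bit5=1, bit12=0
Bits that are 0 among those (would change 0->1): 12

Answer: 12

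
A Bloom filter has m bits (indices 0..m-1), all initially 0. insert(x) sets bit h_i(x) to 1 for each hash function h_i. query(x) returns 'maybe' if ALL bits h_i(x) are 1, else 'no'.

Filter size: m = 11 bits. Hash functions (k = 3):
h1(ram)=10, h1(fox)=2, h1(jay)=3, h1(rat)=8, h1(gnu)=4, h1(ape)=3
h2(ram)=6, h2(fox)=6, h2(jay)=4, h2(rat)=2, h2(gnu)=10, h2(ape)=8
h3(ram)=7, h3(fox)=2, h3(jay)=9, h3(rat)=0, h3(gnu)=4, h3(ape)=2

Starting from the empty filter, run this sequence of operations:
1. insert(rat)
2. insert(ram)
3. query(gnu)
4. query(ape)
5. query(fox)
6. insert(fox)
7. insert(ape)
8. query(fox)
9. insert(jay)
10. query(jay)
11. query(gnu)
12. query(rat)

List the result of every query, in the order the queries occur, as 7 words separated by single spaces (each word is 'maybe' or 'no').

Answer: no no maybe maybe maybe maybe maybe

Derivation:
Start: bits=00000000000
Op 1: insert rat -> sets bits 0 2 8 -> bits=10100000100
Op 2: insert ram -> sets bits 6 7 10 -> bits=10100011101
Op 3: query gnu -> checks bit4=0, bit10=1 (has a 0) -> no
Op 4: query ape -> checks bit2=1, bit3=0, bit8=1 (has a 0) -> no
Op 5: query fox -> checks bit2=1, bit6=1 (all 1) -> maybe
Op 6: insert fox -> sets bits 2 6 -> bits=10100011101
Op 7: insert ape -> sets bits 2 3 8 -> bits=10110011101
Op 8: query fox -> checks bit2=1, bit6=1 (all 1) -> maybe
Op 9: insert jay -> sets bits 3 4 9 -> bits=10111011111
Op 10: query jay -> checks bit3=1, bit4=1, bit9=1 (all 1) -> maybe
Op 11: query gnu -> checks bit4=1, bit10=1 (all 1) -> maybe
Op 12: query rat -> checks bit0=1, bit2=1, bit8=1 (all 1) -> maybe
Query results in order: no no maybe maybe maybe maybe maybe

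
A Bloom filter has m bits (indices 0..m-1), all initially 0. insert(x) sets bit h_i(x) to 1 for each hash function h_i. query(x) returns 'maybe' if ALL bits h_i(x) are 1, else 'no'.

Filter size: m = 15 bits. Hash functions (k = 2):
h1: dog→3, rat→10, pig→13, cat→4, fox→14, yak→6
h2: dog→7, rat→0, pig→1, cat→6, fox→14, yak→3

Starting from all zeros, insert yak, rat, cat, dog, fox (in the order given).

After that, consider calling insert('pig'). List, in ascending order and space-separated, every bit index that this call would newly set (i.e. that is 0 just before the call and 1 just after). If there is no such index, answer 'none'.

Start: bits=000000000000000
After insert 'yak': sets bits 3 6 -> bits=000100100000000
After insert 'rat': sets bits 0 10 -> bits=100100100010000
After insert 'cat': sets bits 4 6 -> bits=100110100010000
After insert 'dog': sets bits 3 7 -> bits=100110110010000
After insert 'fox': sets bits 14 -> bits=100110110010001
insert 'pig' would touch bits 1 13; currently bit1=0, bit13=0
Bits that are 0 among those (would change 0->1): 1 13

Answer: 1 13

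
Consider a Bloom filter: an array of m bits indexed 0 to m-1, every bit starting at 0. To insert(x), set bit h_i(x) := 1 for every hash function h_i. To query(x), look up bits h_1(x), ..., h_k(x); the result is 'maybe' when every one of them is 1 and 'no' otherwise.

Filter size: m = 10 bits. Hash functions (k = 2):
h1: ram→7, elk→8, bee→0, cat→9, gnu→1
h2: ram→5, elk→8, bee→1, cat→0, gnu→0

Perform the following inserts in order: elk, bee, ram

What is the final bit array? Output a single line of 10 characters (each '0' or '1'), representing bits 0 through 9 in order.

Start: bits=0000000000
After insert 'elk': sets bits 8 -> bits=0000000010
After insert 'bee': sets bits 0 1 -> bits=1100000010
After insert 'ram': sets bits 5 7 -> bits=1100010110

Answer: 1100010110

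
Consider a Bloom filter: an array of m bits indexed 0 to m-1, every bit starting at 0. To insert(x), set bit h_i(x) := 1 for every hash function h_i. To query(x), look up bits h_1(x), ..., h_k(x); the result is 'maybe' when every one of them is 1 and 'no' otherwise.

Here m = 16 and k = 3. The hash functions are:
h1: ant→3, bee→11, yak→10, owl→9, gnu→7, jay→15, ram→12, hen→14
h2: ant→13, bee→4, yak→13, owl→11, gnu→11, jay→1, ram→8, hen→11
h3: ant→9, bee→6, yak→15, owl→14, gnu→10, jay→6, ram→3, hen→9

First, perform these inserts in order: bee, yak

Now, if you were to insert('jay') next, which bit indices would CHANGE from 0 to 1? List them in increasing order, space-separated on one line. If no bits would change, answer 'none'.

Answer: 1

Derivation:
Start: bits=0000000000000000
After insert 'bee': sets bits 4 6 11 -> bits=0000101000010000
After insert 'yak': sets bits 10 13 15 -> bits=0000101000110101
insert 'jay' would touch bits 1 6 15; currently bit1=0, bit6=1, bit15=1
Bits that are 0 among those (would change 0->1): 1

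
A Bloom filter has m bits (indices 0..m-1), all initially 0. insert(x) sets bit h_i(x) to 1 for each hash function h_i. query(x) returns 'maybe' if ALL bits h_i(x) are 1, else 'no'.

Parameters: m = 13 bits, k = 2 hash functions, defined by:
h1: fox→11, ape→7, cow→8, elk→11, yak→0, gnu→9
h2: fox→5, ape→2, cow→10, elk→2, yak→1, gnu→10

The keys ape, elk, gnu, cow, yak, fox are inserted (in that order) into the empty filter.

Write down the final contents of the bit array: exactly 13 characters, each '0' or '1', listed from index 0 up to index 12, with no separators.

Answer: 1110010111110

Derivation:
Start: bits=0000000000000
After insert 'ape': sets bits 2 7 -> bits=0010000100000
After insert 'elk': sets bits 2 11 -> bits=0010000100010
After insert 'gnu': sets bits 9 10 -> bits=0010000101110
After insert 'cow': sets bits 8 10 -> bits=0010000111110
After insert 'yak': sets bits 0 1 -> bits=1110000111110
After insert 'fox': sets bits 5 11 -> bits=1110010111110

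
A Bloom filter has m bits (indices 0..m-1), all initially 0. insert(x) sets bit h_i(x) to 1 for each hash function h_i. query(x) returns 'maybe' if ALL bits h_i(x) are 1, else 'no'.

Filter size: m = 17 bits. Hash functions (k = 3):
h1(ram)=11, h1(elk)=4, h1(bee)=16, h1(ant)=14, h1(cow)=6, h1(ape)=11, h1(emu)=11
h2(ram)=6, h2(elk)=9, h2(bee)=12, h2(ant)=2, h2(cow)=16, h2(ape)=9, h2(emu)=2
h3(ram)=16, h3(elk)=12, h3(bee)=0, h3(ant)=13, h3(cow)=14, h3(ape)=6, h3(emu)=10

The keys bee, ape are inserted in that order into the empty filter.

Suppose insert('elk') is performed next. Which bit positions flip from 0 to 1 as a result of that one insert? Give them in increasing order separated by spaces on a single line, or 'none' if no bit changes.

Start: bits=00000000000000000
After insert 'bee': sets bits 0 12 16 -> bits=10000000000010001
After insert 'ape': sets bits 6 9 11 -> bits=10000010010110001
insert 'elk' would touch bits 4 9 12; currently bit4=0, bit9=1, bit12=1
Bits that are 0 among those (would change 0->1): 4

Answer: 4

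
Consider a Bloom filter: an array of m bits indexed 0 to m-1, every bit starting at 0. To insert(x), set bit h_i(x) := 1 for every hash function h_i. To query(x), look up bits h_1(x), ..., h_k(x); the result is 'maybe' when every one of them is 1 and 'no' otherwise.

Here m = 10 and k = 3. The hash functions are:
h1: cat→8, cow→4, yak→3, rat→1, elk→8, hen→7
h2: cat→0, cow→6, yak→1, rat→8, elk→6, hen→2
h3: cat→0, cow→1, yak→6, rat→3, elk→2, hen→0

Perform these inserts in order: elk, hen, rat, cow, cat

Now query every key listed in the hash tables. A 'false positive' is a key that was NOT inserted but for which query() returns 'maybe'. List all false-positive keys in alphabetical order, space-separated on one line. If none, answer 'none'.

Answer: yak

Derivation:
Start: bits=0000000000
After insert 'elk': sets bits 2 6 8 -> bits=0010001010
After insert 'hen': sets bits 0 2 7 -> bits=1010001110
After insert 'rat': sets bits 1 3 8 -> bits=1111001110
After insert 'cow': sets bits 1 4 6 -> bits=1111101110
After insert 'cat': sets bits 0 8 -> bits=1111101110
Not inserted: yak — query each against bits=1111101110:
query yak: checks bit1=1, bit3=1, bit6=1 (all 1) -> maybe => FALSE POSITIVE
False positives (alphabetical): yak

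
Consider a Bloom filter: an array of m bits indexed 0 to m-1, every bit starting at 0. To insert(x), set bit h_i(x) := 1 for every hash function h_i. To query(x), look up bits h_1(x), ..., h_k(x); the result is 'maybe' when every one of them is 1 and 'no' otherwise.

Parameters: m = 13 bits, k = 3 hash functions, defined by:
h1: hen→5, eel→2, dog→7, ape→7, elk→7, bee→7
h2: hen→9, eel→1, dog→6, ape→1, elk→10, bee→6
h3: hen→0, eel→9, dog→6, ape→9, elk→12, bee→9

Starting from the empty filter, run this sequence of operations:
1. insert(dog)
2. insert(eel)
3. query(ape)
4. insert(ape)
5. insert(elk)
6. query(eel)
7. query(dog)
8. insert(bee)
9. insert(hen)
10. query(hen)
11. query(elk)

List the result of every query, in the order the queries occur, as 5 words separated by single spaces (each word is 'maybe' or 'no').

Start: bits=0000000000000
Op 1: insert dog -> sets bits 6 7 -> bits=0000001100000
Op 2: insert eel -> sets bits 1 2 9 -> bits=0110001101000
Op 3: query ape -> checks bit1=1, bit7=1, bit9=1 (all 1) -> maybe
Op 4: insert ape -> sets bits 1 7 9 -> bits=0110001101000
Op 5: insert elk -> sets bits 7 10 12 -> bits=0110001101101
Op 6: query eel -> checks bit1=1, bit2=1, bit9=1 (all 1) -> maybe
Op 7: query dog -> checks bit6=1, bit7=1 (all 1) -> maybe
Op 8: insert bee -> sets bits 6 7 9 -> bits=0110001101101
Op 9: insert hen -> sets bits 0 5 9 -> bits=1110011101101
Op 10: query hen -> checks bit0=1, bit5=1, bit9=1 (all 1) -> maybe
Op 11: query elk -> checks bit7=1, bit10=1, bit12=1 (all 1) -> maybe
Query results in order: maybe maybe maybe maybe maybe

Answer: maybe maybe maybe maybe maybe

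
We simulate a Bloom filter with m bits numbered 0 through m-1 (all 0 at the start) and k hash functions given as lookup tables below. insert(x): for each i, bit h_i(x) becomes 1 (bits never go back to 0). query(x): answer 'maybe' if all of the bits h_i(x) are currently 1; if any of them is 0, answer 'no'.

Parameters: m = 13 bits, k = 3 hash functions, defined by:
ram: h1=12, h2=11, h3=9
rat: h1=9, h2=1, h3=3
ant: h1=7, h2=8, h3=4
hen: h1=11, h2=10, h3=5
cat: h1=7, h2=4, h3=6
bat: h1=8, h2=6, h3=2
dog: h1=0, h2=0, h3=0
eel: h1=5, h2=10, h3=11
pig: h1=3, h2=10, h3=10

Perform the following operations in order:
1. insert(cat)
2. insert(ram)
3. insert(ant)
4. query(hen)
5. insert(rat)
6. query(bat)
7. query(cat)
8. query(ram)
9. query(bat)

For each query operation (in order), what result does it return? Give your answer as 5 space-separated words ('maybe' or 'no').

Answer: no no maybe maybe no

Derivation:
Start: bits=0000000000000
Op 1: insert cat -> sets bits 4 6 7 -> bits=0000101100000
Op 2: insert ram -> sets bits 9 11 12 -> bits=0000101101011
Op 3: insert ant -> sets bits 4 7 8 -> bits=0000101111011
Op 4: query hen -> checks bit5=0, bit10=0, bit11=1 (has a 0) -> no
Op 5: insert rat -> sets bits 1 3 9 -> bits=0101101111011
Op 6: query bat -> checks bit2=0, bit6=1, bit8=1 (has a 0) -> no
Op 7: query cat -> checks bit4=1, bit6=1, bit7=1 (all 1) -> maybe
Op 8: query ram -> checks bit9=1, bit11=1, bit12=1 (all 1) -> maybe
Op 9: query bat -> checks bit2=0, bit6=1, bit8=1 (has a 0) -> no
Query results in order: no no maybe maybe no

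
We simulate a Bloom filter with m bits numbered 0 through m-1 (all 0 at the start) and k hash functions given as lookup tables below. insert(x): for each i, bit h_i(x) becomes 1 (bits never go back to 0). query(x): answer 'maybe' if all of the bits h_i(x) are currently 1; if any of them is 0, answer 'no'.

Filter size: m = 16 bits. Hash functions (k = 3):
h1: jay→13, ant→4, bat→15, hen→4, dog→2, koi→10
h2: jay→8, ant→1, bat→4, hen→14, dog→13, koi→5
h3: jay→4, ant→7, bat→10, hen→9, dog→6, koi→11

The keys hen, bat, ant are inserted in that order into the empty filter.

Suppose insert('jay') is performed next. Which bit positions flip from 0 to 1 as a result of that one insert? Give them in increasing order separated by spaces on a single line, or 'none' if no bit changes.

Start: bits=0000000000000000
After insert 'hen': sets bits 4 9 14 -> bits=0000100001000010
After insert 'bat': sets bits 4 10 15 -> bits=0000100001100011
After insert 'ant': sets bits 1 4 7 -> bits=0100100101100011
insert 'jay' would touch bits 4 8 13; currently bit4=1, bit8=0, bit13=0
Bits that are 0 among those (would change 0->1): 8 13

Answer: 8 13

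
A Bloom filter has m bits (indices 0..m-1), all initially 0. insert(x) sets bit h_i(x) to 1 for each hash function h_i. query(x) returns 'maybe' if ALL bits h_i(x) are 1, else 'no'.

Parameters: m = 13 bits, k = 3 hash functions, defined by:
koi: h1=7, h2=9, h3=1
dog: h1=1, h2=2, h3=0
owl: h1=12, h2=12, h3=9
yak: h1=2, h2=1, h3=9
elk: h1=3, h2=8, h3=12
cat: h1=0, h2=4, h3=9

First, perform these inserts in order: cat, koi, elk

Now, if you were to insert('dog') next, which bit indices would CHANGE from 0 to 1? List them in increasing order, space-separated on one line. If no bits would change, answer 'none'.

Start: bits=0000000000000
After insert 'cat': sets bits 0 4 9 -> bits=1000100001000
After insert 'koi': sets bits 1 7 9 -> bits=1100100101000
After insert 'elk': sets bits 3 8 12 -> bits=1101100111001
insert 'dog' would touch bits 0 1 2; currently bit0=1, bit1=1, bit2=0
Bits that are 0 among those (would change 0->1): 2

Answer: 2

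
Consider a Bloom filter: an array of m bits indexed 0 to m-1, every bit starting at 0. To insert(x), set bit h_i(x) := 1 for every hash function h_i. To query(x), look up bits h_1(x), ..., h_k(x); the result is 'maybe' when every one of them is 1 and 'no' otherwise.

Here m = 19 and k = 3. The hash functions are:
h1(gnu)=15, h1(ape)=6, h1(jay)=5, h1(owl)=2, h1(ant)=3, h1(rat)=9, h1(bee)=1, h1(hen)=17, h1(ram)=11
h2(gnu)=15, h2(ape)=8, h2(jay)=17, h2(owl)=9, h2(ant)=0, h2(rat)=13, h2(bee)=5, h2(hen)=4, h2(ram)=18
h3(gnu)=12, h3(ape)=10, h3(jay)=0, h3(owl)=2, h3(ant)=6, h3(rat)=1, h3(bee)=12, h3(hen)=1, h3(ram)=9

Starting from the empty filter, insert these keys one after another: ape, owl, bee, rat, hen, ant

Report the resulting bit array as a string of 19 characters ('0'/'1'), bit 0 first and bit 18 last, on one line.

Answer: 1111111011101100010

Derivation:
Start: bits=0000000000000000000
After insert 'ape': sets bits 6 8 10 -> bits=0000001010100000000
After insert 'owl': sets bits 2 9 -> bits=0010001011100000000
After insert 'bee': sets bits 1 5 12 -> bits=0110011011101000000
After insert 'rat': sets bits 1 9 13 -> bits=0110011011101100000
After insert 'hen': sets bits 1 4 17 -> bits=0110111011101100010
After insert 'ant': sets bits 0 3 6 -> bits=1111111011101100010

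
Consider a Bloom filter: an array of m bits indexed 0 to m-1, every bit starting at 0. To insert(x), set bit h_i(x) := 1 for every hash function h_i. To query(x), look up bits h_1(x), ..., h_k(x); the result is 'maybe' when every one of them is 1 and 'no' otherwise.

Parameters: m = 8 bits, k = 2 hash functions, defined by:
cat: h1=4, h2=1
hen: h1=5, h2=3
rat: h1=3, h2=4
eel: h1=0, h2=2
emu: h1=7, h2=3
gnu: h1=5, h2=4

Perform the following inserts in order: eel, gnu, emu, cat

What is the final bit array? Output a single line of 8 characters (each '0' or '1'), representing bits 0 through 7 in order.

Answer: 11111101

Derivation:
Start: bits=00000000
After insert 'eel': sets bits 0 2 -> bits=10100000
After insert 'gnu': sets bits 4 5 -> bits=10101100
After insert 'emu': sets bits 3 7 -> bits=10111101
After insert 'cat': sets bits 1 4 -> bits=11111101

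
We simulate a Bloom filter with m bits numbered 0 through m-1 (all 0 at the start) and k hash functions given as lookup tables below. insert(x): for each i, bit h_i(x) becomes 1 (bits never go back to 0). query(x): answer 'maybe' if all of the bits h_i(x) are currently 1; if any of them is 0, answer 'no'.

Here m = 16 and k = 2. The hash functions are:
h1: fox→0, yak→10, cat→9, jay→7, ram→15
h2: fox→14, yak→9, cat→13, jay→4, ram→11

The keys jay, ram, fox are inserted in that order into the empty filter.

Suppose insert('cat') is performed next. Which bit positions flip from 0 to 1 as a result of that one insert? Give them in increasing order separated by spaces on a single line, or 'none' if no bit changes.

Start: bits=0000000000000000
After insert 'jay': sets bits 4 7 -> bits=0000100100000000
After insert 'ram': sets bits 11 15 -> bits=0000100100010001
After insert 'fox': sets bits 0 14 -> bits=1000100100010011
insert 'cat' would touch bits 9 13; currently bit9=0, bit13=0
Bits that are 0 among those (would change 0->1): 9 13

Answer: 9 13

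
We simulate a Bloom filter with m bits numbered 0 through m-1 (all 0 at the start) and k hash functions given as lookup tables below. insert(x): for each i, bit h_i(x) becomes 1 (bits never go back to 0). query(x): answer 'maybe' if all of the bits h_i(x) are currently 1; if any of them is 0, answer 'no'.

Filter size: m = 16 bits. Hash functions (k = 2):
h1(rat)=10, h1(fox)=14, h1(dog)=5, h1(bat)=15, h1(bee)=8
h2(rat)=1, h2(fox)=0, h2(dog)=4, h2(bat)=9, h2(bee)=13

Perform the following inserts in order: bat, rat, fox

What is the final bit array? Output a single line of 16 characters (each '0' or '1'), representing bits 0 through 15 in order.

Answer: 1100000001100011

Derivation:
Start: bits=0000000000000000
After insert 'bat': sets bits 9 15 -> bits=0000000001000001
After insert 'rat': sets bits 1 10 -> bits=0100000001100001
After insert 'fox': sets bits 0 14 -> bits=1100000001100011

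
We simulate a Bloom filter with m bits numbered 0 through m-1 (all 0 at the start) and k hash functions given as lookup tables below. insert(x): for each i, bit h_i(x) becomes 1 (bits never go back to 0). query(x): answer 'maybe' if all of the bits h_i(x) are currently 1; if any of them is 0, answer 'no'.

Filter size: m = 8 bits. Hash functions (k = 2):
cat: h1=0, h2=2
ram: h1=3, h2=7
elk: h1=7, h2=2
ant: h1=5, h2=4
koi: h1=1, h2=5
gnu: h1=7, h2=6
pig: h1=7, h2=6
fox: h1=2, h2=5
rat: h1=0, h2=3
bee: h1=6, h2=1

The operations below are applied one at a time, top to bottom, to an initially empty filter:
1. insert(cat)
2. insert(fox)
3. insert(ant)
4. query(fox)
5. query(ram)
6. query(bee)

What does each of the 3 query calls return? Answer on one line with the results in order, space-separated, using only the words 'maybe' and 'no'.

Answer: maybe no no

Derivation:
Start: bits=00000000
Op 1: insert cat -> sets bits 0 2 -> bits=10100000
Op 2: insert fox -> sets bits 2 5 -> bits=10100100
Op 3: insert ant -> sets bits 4 5 -> bits=10101100
Op 4: query fox -> checks bit2=1, bit5=1 (all 1) -> maybe
Op 5: query ram -> checks bit3=0, bit7=0 (has a 0) -> no
Op 6: query bee -> checks bit1=0, bit6=0 (has a 0) -> no
Query results in order: maybe no no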